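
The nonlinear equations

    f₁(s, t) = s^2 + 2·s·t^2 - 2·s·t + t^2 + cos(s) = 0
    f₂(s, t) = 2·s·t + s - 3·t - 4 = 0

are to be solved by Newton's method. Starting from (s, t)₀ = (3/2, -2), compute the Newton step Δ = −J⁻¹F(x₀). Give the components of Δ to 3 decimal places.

(-0.833, 0.666)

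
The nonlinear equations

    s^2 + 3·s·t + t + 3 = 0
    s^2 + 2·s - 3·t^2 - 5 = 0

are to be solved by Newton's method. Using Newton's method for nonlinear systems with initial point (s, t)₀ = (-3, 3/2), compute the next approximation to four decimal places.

At (-3, 3/2): F = (0.0000, -8.7500).
Jacobian J = [[2·s + 3·t, 3·s + 1], [2·s + 2, -6·t]].
At the point, J = [[-1.5000, -8.0000], [-4.0000, -9.0000]] (det J = -18.5000).
Solving J·Δ = −F gives Δ = (-3.7838, 0.7095).
Then the next iterate is (s, t)₁ = (-6.7838, 2.2095).

(-6.7838, 2.2095)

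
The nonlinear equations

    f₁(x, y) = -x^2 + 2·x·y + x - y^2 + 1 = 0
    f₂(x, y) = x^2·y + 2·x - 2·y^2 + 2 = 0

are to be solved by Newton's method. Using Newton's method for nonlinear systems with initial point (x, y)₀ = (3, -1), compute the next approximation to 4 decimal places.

(0.7627, -1.4576)

At (3, -1): F = (-12.0000, -3.0000).
Jacobian J = [[-2·x + 2·y + 1, 2·x - 2·y], [2·x·y + 2, x^2 - 4·y]].
At the point, J = [[-7.0000, 8.0000], [-4.0000, 13.0000]] (det J = -59.0000).
Solving J·Δ = −F gives Δ = (-2.2373, -0.4576).
Then the next iterate is (x, y)₁ = (0.7627, -1.4576).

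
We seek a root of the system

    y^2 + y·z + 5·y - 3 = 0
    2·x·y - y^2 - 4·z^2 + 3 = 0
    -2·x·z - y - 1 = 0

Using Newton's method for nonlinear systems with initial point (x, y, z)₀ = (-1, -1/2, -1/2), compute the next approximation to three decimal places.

At (-1, -1/2, -1/2): F = (-5.000, 2.750, -1.500).
Jacobian J = [[0, 2·y + z + 5, y], [2·y, 2·x - 2·y, -8·z], [-2·z, -1, -2·x]].
At the point, J = [[0.000, 3.500, -0.500], [-1.000, -1.000, 4.000], [1.000, -1.000, 2.000]] (det J = 20.000).
Solving J·Δ = −F gives Δ = (2.406, 1.469, 0.281).
Then the next iterate is (x, y, z)₁ = (1.406, 0.969, -0.219).

(1.406, 0.969, -0.219)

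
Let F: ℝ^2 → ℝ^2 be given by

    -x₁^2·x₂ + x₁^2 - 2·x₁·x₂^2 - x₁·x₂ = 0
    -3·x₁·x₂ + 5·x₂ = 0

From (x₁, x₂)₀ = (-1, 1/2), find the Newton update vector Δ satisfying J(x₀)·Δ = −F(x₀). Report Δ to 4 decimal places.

At (-1, 1/2): F = (1.5000, 4.0000).
Jacobian J = [[-2·x₁·x₂ + 2·x₁ - 2·x₂^2 - x₂, -x₁^2 - 4·x₁·x₂ - x₁], [-3·x₂, -3·x₁ + 5]].
At the point, J = [[-2.0000, 2.0000], [-1.5000, 8.0000]] (det J = -13.0000).
Solving J·Δ = −F gives Δ = (0.3077, -0.4423).

(0.3077, -0.4423)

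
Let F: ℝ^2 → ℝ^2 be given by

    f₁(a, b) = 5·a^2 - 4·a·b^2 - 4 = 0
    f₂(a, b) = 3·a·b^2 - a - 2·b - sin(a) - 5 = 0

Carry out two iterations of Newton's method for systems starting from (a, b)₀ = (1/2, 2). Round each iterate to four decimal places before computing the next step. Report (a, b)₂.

At (1/2, 2): F = (-10.7500, -3.979426).
Jacobian J = [[10·a - 4·b^2, -8·a·b], [3·b^2 - cos(a) - 1, 6·a·b - 2]].
At the point, J = [[-11.0000, -8.0000], [10.122417, 4.0000]] (det J = 36.979340).
Solving J·Δ = −F gives Δ = (2.0237, -4.1263).
Then the next iterate is (a, b)₁ = (2.5237, -2.1263).
Round to (2.5237, -2.1263) and repeat: F = (-17.794814, 30.379673), J = [[7.152393, 42.929146], [13.378556, -34.196860]].
Δ = (-0.8495, 0.5560), so (a, b)₂ = (1.6742, -1.5703).

(1.6742, -1.5703)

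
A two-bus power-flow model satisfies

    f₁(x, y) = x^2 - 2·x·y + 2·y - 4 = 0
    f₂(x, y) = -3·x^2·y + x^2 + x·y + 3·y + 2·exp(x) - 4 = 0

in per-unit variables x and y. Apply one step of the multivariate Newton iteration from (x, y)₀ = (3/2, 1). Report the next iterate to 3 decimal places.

At (3/2, 1): F = (-2.750, 4.96338).
Jacobian J = [[2·x - 2·y, -2·x + 2], [-6·x·y + 2·x + y + 2·exp(x), -3·x^2 + x + 3]].
At the point, J = [[1.000, -1.000], [3.96338, -2.250]] (det J = 1.71338).
Solving J·Δ = −F gives Δ = (-6.508, -9.258).
Then the next iterate is (x, y)₁ = (-5.008, -8.258).

(-5.008, -8.258)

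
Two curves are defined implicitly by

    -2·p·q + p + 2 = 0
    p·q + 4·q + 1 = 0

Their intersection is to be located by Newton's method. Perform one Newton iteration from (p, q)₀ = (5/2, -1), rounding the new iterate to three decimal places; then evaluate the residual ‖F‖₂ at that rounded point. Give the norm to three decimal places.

At (5/2, -1): F = (9.500, -5.500).
Jacobian J = [[-2·q + 1, -2·p], [q, p + 4]].
At the point, J = [[3.000, -5.000], [-1.000, 6.500]] (det J = 14.500).
Solving J·Δ = −F gives Δ = (-2.362, 0.483).
Then the next iterate is (p, q)₁ = (0.138, -0.517).
Re-evaluating at (0.138, -0.517): F = (2.28069, -1.13935), so ‖F‖₂ = 2.549.

2.549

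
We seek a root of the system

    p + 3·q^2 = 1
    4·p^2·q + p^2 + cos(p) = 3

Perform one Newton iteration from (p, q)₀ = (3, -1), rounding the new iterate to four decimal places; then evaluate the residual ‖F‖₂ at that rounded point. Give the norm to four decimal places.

At (3, -1): F = (5.0000, -30.989992).
Jacobian J = [[1, 6·q], [8·p·q + 2·p - sin(p), 4·p^2]].
At the point, J = [[1.0000, -6.0000], [-18.141120, 36.0000]] (det J = -72.846720).
Solving J·Δ = −F gives Δ = (-0.0815, 0.8197).
Then the next iterate is (p, q)₁ = (2.9185, -0.1803).
Re-evaluating at (2.9185, -0.1803): F = (2.016024, -1.600499), so ‖F‖₂ = 2.5741.

2.5741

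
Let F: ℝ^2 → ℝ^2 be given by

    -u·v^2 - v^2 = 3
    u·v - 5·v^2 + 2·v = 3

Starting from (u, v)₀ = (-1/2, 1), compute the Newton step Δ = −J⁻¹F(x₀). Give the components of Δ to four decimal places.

(-2.4474, -1.0526)

At (-1/2, 1): F = (-3.5000, -6.5000).
Jacobian J = [[-v^2, -2·u·v - 2·v], [v, u - 10·v + 2]].
At the point, J = [[-1.0000, -1.0000], [1.0000, -8.5000]] (det J = 9.5000).
Solving J·Δ = −F gives Δ = (-2.4474, -1.0526).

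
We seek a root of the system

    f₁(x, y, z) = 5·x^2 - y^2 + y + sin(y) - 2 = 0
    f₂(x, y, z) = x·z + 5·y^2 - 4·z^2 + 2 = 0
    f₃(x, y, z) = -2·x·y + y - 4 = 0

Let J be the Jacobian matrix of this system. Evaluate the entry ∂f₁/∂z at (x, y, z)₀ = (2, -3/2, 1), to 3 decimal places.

∂f₁/∂z = 0.
At (2, -3/2, 1) this is 0.000.

0.000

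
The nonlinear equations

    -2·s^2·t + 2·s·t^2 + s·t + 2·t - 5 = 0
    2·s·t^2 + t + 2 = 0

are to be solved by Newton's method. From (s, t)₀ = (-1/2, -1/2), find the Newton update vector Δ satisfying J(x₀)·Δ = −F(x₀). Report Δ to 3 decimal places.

At (-1/2, -1/2): F = (-5.750, 1.250).
Jacobian J = [[-4·s·t + 2·t^2 + t, -2·s^2 + 4·s·t + s + 2], [2·t^2, 4·s·t + 1]].
At the point, J = [[-1.000, 2.000], [0.500, 2.000]] (det J = -3.000).
Solving J·Δ = −F gives Δ = (-4.667, 0.542).

(-4.667, 0.542)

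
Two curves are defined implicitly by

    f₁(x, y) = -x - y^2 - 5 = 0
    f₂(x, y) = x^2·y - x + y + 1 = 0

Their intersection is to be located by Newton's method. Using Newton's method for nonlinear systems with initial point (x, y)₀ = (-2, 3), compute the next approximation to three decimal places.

(-1.422, 0.904)

At (-2, 3): F = (-12.000, 18.000).
Jacobian J = [[-1, -2·y], [2·x·y - 1, x^2 + 1]].
At the point, J = [[-1.000, -6.000], [-13.000, 5.000]] (det J = -83.000).
Solving J·Δ = −F gives Δ = (0.578, -2.096).
Then the next iterate is (x, y)₁ = (-1.422, 0.904).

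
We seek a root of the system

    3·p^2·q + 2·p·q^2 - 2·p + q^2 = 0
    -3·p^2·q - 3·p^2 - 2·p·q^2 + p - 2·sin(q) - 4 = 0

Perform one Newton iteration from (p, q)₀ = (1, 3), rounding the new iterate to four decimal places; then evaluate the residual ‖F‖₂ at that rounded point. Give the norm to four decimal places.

At (1, 3): F = (34.0000, -33.282240).
Jacobian J = [[6·p·q + 2·q^2 - 2, 3·p^2 + 4·p·q + 2·q], [-6·p·q - 6·p - 2·q^2 + 1, -3·p^2 - 4·p·q - 2·cos(q)]].
At the point, J = [[34.0000, 21.0000], [-41.0000, -13.020015]] (det J = 418.319490).
Solving J·Δ = −F gives Δ = (-0.6126, -0.6273).
Then the next iterate is (p, q)₁ = (0.3874, 2.3727).
Re-evaluating at (0.3874, 2.3727): F = (10.285077, -10.883687), so ‖F‖₂ = 14.9746.

14.9746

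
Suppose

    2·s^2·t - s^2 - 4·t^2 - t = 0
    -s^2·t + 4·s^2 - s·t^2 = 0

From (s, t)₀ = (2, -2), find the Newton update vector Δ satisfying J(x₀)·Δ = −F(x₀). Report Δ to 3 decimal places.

At (2, -2): F = (-34.000, 16.000).
Jacobian J = [[4·s·t - 2·s, 2·s^2 - 8·t - 1], [-2·s·t + 8·s - t^2, -s^2 - 2·s·t]].
At the point, J = [[-20.000, 23.000], [20.000, 4.000]] (det J = -540.000).
Solving J·Δ = −F gives Δ = (-0.933, 0.667).

(-0.933, 0.667)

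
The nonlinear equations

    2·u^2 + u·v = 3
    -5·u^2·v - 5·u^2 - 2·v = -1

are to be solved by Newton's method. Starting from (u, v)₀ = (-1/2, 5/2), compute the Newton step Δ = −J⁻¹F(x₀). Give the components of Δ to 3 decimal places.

(-1.123, -8.623)

At (-1/2, 5/2): F = (-3.750, -8.375).
Jacobian J = [[4·u + v, u], [-10·u·v - 10·u, -5·u^2 - 2]].
At the point, J = [[0.500, -0.500], [17.500, -3.250]] (det J = 7.125).
Solving J·Δ = −F gives Δ = (-1.123, -8.623).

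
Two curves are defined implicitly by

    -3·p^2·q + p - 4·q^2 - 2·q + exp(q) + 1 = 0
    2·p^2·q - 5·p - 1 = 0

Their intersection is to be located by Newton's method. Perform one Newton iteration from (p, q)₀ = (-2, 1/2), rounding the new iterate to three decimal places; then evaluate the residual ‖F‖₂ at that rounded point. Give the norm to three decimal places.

1.488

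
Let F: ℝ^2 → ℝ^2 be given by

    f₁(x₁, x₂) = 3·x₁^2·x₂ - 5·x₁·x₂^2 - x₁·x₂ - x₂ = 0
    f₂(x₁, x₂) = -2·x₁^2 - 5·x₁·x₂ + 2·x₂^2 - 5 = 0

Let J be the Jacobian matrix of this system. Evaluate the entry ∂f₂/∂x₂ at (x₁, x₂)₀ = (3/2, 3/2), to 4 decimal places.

∂f₂/∂x₂ = -5·x₁ + 4·x₂.
At (3/2, 3/2) this is -1.5000.

-1.5000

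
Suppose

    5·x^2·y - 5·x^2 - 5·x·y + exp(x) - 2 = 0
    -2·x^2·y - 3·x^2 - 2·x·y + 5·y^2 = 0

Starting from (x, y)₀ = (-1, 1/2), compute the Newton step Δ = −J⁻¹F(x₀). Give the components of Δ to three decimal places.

(0.168, 0.115)

At (-1, 1/2): F = (-1.63212, -1.750).
Jacobian J = [[10·x·y - 10·x - 5·y + exp(x), 5·x^2 - 5·x], [-4·x·y - 6·x - 2·y, -2·x^2 - 2·x + 10·y]].
At the point, J = [[2.86788, 10.000], [7.000, 5.000]] (det J = -55.66060).
Solving J·Δ = −F gives Δ = (0.168, 0.115).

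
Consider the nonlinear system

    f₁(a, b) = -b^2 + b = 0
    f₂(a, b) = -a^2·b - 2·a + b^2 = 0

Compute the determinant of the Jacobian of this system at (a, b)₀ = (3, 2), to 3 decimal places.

-42.000

J = [[0, -2·b + 1], [-2·a·b - 2, -a^2 + 2·b]].
At the point, J = [[0.000, -3.000], [-14.000, -5.000]].
det J = -42.000.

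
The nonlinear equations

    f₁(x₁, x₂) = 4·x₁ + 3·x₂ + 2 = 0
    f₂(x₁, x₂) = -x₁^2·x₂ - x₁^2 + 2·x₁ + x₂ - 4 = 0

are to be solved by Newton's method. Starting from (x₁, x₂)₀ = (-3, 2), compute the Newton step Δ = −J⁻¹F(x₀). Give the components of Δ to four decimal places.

(1.4891, -0.6522)

At (-3, 2): F = (-4.0000, -35.0000).
Jacobian J = [[4, 3], [-2·x₁·x₂ - 2·x₁ + 2, -x₁^2 + 1]].
At the point, J = [[4.0000, 3.0000], [20.0000, -8.0000]] (det J = -92.0000).
Solving J·Δ = −F gives Δ = (1.4891, -0.6522).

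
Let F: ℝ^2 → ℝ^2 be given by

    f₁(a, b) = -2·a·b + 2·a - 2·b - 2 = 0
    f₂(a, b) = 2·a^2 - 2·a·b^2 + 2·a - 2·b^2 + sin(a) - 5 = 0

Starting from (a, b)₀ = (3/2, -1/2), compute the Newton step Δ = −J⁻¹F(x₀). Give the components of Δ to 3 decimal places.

At (3/2, -1/2): F = (3.500, 2.24749).
Jacobian J = [[-2·b + 2, -2·a - 2], [4·a - 2·b^2 + cos(a) + 2, -4·a·b - 4·b]].
At the point, J = [[3.000, -5.000], [7.57074, 5.000]] (det J = 52.85369).
Solving J·Δ = −F gives Δ = (-0.544, 0.374).

(-0.544, 0.374)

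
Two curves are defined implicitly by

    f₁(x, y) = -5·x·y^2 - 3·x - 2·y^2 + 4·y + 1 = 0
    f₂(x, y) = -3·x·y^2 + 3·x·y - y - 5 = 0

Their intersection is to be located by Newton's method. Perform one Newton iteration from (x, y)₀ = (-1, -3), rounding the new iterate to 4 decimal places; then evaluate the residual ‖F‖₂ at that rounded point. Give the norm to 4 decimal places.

At (-1, -3): F = (19.0000, 34.0000).
Jacobian J = [[-5·y^2 - 3, -10·x·y - 4·y + 4], [-3·y^2 + 3·y, -6·x·y + 3·x - 1]].
At the point, J = [[-48.0000, -14.0000], [-36.0000, -22.0000]] (det J = 552.0000).
Solving J·Δ = −F gives Δ = (-0.1051, 1.7174).
Then the next iterate is (x, y)₁ = (-1.1051, -1.2826).
Re-evaluating at (-1.1051, -1.2826): F = (4.984569, 5.988680), so ‖F‖₂ = 7.7917.

7.7917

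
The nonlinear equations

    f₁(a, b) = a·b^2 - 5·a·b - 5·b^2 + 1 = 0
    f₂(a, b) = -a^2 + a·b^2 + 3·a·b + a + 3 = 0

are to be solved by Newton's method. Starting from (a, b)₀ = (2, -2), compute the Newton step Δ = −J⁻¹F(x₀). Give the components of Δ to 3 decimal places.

(-0.667, 0.167)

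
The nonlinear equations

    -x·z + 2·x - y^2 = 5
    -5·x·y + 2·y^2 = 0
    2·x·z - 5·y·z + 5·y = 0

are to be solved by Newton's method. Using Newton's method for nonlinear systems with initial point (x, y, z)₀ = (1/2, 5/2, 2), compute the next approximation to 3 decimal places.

(-0.336, 0.274, 1.764)

At (1/2, 5/2, 2): F = (-11.250, 6.250, -10.500).
Jacobian J = [[-z + 2, -2·y, -x], [-5·y, -5·x + 4·y, 0], [2·z, -5·z + 5, 2·x - 5·y]].
At the point, J = [[0.000, -5.000, -0.500], [-12.500, 7.500, 0.000], [4.000, -5.000, -11.500]] (det J = 702.500).
Solving J·Δ = −F gives Δ = (-0.836, -2.226, -0.236).
Then the next iterate is (x, y, z)₁ = (-0.336, 0.274, 1.764).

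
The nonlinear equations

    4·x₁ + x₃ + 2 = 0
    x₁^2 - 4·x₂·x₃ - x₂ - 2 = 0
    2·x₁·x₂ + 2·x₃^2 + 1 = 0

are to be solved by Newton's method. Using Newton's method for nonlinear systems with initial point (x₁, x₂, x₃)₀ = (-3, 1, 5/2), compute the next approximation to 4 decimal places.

At (-3, 1, 5/2): F = (-7.5000, -4.0000, 7.5000).
Jacobian J = [[4, 0, 1], [2·x₁, -4·x₃ - 1, -4·x₂], [2·x₂, 2·x₁, 4·x₃]].
At the point, J = [[4.0000, 0.0000, 1.0000], [-6.0000, -11.0000, -4.0000], [2.0000, -6.0000, 10.0000]] (det J = -478.0000).
Solving J·Δ = −F gives Δ = (2.3253, -0.9770, -1.8013).
Then the next iterate is (x₁, x₂, x₃)₁ = (-0.6747, 0.0230, 0.6987).

(-0.6747, 0.0230, 0.6987)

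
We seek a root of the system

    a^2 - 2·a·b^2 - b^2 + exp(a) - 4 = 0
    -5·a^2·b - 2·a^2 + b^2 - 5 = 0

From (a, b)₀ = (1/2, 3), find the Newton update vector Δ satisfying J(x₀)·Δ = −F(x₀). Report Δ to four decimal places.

(-0.3556, -1.2202)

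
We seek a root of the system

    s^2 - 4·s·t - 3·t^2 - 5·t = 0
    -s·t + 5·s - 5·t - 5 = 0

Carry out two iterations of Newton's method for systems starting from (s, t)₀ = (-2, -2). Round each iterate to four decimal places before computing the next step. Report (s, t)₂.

(-0.2758, -1.3447)

At (-2, -2): F = (-14.0000, -9.0000).
Jacobian J = [[2·s - 4·t, -4·s - 6·t - 5], [-t + 5, -s - 5]].
At the point, J = [[4.0000, 15.0000], [7.0000, -3.0000]] (det J = -117.0000).
Solving J·Δ = −F gives Δ = (1.5128, 0.5299).
Then the next iterate is (s, t)₁ = (-0.4872, -1.4701).
Round to (-0.4872, -1.4701) and repeat: F = (-1.760649, -0.801733), J = [[4.9060, 5.7694], [6.4701, -4.5128]].
Δ = (0.2114, 0.1254), so (s, t)₂ = (-0.2758, -1.3447).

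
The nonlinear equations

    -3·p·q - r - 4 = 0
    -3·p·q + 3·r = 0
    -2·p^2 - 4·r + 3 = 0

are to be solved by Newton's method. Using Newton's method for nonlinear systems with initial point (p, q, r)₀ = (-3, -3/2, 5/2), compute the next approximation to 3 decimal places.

(-2.083, -0.125, -1.000)

At (-3, -3/2, 5/2): F = (-20.000, -6.000, -25.000).
Jacobian J = [[-3·q, -3·p, -1], [-3·q, -3·p, 3], [-4·p, 0, -4]].
At the point, J = [[4.500, 9.000, -1.000], [4.500, 9.000, 3.000], [12.000, 0.000, -4.000]] (det J = 432.000).
Solving J·Δ = −F gives Δ = (0.917, 1.375, -3.500).
Then the next iterate is (p, q, r)₁ = (-2.083, -0.125, -1.000).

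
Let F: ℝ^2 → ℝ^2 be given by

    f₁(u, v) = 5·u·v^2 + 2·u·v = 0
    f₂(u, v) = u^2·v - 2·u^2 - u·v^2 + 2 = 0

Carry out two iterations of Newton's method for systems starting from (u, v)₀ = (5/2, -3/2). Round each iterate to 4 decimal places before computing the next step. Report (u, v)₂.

(0.9925, -0.8285)

At (5/2, -3/2): F = (20.6250, -25.5000).
Jacobian J = [[5·v^2 + 2·v, 10·u·v + 2·u], [2·u·v - 4·u - v^2, u^2 - 2·u·v]].
At the point, J = [[8.2500, -32.5000], [-19.7500, 13.7500]] (det J = -528.4375).
Solving J·Δ = −F gives Δ = (-1.0316, 0.3727).
Then the next iterate is (u, v)₁ = (1.4684, -1.1273).
Round to (1.4684, -1.1273) and repeat: F = (6.019598, -6.609130), J = [[4.099426, -13.616473], [-10.455060, 5.466853]].
Δ = (-0.4759, 0.2988), so (u, v)₂ = (0.9925, -0.8285).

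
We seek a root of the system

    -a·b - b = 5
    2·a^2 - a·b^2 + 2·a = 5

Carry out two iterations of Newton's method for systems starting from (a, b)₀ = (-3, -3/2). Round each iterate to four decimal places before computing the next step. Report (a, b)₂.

At (-3, -3/2): F = (-8.0000, 13.7500).
Jacobian J = [[-b, -a - 1], [4·a - b^2 + 2, -2·a·b]].
At the point, J = [[1.5000, 2.0000], [-12.2500, -9.0000]] (det J = 11.0000).
Solving J·Δ = −F gives Δ = (-4.0455, 7.0341).
Then the next iterate is (a, b)₁ = (-7.0455, 5.5341).
Round to (-7.0455, 5.5341) and repeat: F = (28.456402, 295.964475), J = [[-5.5341, 6.0455], [-56.808263, 77.981003]].
Δ = (4.8775, -0.2421), so (a, b)₂ = (-2.1680, 5.2920).

(-2.1680, 5.2920)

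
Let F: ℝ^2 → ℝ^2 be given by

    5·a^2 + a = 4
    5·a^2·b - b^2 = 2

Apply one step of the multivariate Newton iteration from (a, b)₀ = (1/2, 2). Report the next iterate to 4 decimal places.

At (1/2, 2): F = (-2.2500, -3.5000).
Jacobian J = [[10·a + 1, 0], [10·a·b, 5·a^2 - 2·b]].
At the point, J = [[6.0000, 0.0000], [10.0000, -2.7500]] (det J = -16.5000).
Solving J·Δ = −F gives Δ = (0.3750, 0.0909).
Then the next iterate is (a, b)₁ = (0.8750, 2.0909).

(0.8750, 2.0909)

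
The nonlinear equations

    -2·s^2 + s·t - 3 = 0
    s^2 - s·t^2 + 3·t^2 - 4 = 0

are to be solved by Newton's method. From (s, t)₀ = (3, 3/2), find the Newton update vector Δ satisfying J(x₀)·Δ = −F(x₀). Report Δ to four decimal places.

(-1.3333, 0.8333)

At (3, 3/2): F = (-16.5000, 5.0000).
Jacobian J = [[-4·s + t, s], [2·s - t^2, -2·s·t + 6·t]].
At the point, J = [[-10.5000, 3.0000], [3.7500, 0.0000]] (det J = -11.2500).
Solving J·Δ = −F gives Δ = (-1.3333, 0.8333).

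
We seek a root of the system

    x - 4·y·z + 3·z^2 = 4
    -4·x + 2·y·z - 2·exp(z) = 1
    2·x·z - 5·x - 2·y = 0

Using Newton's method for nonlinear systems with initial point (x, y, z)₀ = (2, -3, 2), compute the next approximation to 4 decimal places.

At (2, -3, 2): F = (34.0000, -35.778112, 4.0000).
Jacobian J = [[1, -4·z, -4·y + 6·z], [-4, 2·z, 2·y - 2·exp(z)], [2·z - 5, -2, 2·x]].
At the point, J = [[1.0000, -8.0000, 24.0000], [-4.0000, 4.0000, -20.778112], [-1.0000, -2.0000, 4.0000]] (det J = -31.781122).
Solving J·Δ = −F gives Δ = (-0.4897, -1.6431, -1.9440).
Then the next iterate is (x, y, z)₁ = (1.5103, -4.6431, 0.0560).

(1.5103, -4.6431, 0.0560)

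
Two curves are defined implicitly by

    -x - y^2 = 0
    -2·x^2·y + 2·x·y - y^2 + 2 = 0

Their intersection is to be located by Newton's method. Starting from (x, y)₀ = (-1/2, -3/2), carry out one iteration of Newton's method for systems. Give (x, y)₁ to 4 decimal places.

(0.0227, -0.7424)

At (-1/2, -3/2): F = (-1.7500, 2.0000).
Jacobian J = [[-1, -2·y], [-4·x·y + 2·y, -2·x^2 + 2·x - 2·y]].
At the point, J = [[-1.0000, 3.0000], [-6.0000, 1.5000]] (det J = 16.5000).
Solving J·Δ = −F gives Δ = (0.5227, 0.7576).
Then the next iterate is (x, y)₁ = (0.0227, -0.7424).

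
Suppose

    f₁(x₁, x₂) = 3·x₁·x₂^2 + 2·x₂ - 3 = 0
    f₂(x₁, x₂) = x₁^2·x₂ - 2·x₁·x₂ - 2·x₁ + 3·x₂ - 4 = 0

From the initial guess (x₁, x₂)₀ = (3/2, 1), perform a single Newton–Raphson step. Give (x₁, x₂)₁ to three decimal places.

(-1.887, 1.606)

At (3/2, 1): F = (3.500, -4.750).
Jacobian J = [[3·x₂^2, 6·x₁·x₂ + 2], [2·x₁·x₂ - 2·x₂ - 2, x₁^2 - 2·x₁ + 3]].
At the point, J = [[3.000, 11.000], [-1.000, 2.250]] (det J = 17.750).
Solving J·Δ = −F gives Δ = (-3.387, 0.606).
Then the next iterate is (x₁, x₂)₁ = (-1.887, 1.606).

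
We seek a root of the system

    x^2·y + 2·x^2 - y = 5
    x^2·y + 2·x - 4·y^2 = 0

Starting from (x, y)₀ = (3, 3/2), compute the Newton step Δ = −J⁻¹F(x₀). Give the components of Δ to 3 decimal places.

(-1.053, -0.361)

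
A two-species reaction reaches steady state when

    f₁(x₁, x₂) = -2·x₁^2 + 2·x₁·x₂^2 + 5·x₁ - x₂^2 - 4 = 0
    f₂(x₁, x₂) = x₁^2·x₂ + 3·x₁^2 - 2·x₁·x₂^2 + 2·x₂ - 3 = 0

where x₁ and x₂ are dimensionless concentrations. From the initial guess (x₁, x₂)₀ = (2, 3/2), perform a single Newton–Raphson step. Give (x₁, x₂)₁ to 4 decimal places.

(1.1609, 1.1121)

At (2, 3/2): F = (4.7500, 9.0000).
Jacobian J = [[-4·x₁ + 2·x₂^2 + 5, 4·x₁·x₂ - 2·x₂], [2·x₁·x₂ + 6·x₁ - 2·x₂^2, x₁^2 - 4·x₁·x₂ + 2]].
At the point, J = [[1.5000, 9.0000], [13.5000, -6.0000]] (det J = -130.5000).
Solving J·Δ = −F gives Δ = (-0.8391, -0.3879).
Then the next iterate is (x₁, x₂)₁ = (1.1609, 1.1121).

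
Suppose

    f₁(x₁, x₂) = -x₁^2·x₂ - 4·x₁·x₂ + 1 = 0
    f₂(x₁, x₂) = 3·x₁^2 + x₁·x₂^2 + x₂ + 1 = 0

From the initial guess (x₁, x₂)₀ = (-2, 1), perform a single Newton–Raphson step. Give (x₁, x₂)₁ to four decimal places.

(-0.5682, -0.2500)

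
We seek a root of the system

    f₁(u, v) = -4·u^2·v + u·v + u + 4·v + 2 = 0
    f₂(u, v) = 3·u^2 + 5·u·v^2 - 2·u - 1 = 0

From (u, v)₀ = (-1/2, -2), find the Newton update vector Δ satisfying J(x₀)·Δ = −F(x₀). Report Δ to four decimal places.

(-0.0931, 1.0647)

At (-1/2, -2): F = (-3.5000, -9.2500).
Jacobian J = [[-8·u·v + v + 1, -4·u^2 + u + 4], [6·u + 5·v^2 - 2, 10·u·v]].
At the point, J = [[-9.0000, 2.5000], [15.0000, 10.0000]] (det J = -127.5000).
Solving J·Δ = −F gives Δ = (-0.0931, 1.0647).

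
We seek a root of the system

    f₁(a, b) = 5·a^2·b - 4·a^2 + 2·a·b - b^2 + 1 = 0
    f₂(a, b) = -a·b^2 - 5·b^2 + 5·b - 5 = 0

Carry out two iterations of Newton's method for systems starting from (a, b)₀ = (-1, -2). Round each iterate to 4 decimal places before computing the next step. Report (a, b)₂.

At (-1, -2): F = (-13.0000, -31.0000).
Jacobian J = [[10·a·b - 8·a + 2·b, 5·a^2 + 2·a - 2·b], [-b^2, -2·a·b - 10·b + 5]].
At the point, J = [[24.0000, 7.0000], [-4.0000, 21.0000]] (det J = 532.0000).
Solving J·Δ = −F gives Δ = (0.1053, 1.4962).
Then the next iterate is (a, b)₁ = (-0.8947, -0.5038).
Round to (-0.8947, -0.5038) and repeat: F = (-3.570697, -8.560984), J = [[10.657499, 3.220640], [-0.253814, 9.136500]].
Δ = (0.0514, 0.9384), so (a, b)₂ = (-0.8433, 0.4346).

(-0.8433, 0.4346)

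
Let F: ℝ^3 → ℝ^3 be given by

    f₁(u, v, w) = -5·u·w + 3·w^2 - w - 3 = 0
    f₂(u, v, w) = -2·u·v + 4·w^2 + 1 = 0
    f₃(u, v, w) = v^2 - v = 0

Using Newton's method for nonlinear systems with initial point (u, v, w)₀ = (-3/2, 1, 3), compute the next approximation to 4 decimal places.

(-1.2942, 1.0000, 1.3505)

At (-3/2, 1, 3): F = (43.5000, 40.0000, 0.0000).
Jacobian J = [[-5·w, 0, -5·u + 6·w - 1], [-2·v, -2·u, 8·w], [0, 2·v - 1, 0]].
At the point, J = [[-15.0000, 0.0000, 24.5000], [-2.0000, 3.0000, 24.0000], [0.0000, 1.0000, 0.0000]] (det J = 311.0000).
Solving J·Δ = −F gives Δ = (0.2058, 0.0000, -1.6495).
Then the next iterate is (u, v, w)₁ = (-1.2942, 1.0000, 1.3505).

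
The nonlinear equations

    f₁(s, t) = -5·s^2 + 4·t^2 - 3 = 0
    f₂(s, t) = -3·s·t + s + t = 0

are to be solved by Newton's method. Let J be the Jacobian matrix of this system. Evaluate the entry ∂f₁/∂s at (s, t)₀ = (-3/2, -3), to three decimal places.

15.000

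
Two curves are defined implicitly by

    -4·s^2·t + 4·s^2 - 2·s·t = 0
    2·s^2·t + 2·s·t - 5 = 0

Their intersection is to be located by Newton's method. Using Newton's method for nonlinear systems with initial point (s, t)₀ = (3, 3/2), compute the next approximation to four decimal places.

At (3, 3/2): F = (-27.0000, 31.0000).
Jacobian J = [[-8·s·t + 8·s - 2·t, -4·s^2 - 2·s], [4·s·t + 2·t, 2·s^2 + 2·s]].
At the point, J = [[-15.0000, -42.0000], [21.0000, 24.0000]] (det J = 522.0000).
Solving J·Δ = −F gives Δ = (-1.2529, -0.1954).
Then the next iterate is (s, t)₁ = (1.7471, 1.3046).

(1.7471, 1.3046)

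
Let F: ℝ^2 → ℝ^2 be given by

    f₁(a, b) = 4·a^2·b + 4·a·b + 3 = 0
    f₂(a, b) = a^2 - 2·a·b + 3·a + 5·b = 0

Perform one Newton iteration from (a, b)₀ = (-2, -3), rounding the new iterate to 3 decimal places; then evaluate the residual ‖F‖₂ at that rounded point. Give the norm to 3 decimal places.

6.116

At (-2, -3): F = (-21.000, -29.000).
Jacobian J = [[8·a·b + 4·b, 4·a^2 + 4·a], [2·a - 2·b + 3, -2·a + 5]].
At the point, J = [[36.000, 8.000], [5.000, 9.000]] (det J = 284.000).
Solving J·Δ = −F gives Δ = (-0.151, 3.306).
Then the next iterate is (a, b)₁ = (-2.151, 0.306).
Re-evaluating at (-2.151, 0.306): F = (6.03038, 1.02021), so ‖F‖₂ = 6.116.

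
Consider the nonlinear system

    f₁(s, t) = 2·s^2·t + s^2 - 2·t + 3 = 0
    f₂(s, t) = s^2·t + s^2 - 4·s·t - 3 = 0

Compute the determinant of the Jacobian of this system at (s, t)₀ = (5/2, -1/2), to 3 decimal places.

J = [[4·s·t + 2·s, 2·s^2 - 2], [2·s·t + 2·s - 4·t, s^2 - 4·s]].
At the point, J = [[0.000, 10.500], [4.500, -3.750]].
det J = -47.250.

-47.250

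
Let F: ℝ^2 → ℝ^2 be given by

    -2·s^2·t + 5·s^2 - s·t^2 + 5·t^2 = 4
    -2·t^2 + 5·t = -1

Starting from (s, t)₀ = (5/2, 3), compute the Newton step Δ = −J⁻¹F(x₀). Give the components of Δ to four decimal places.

At (5/2, 3): F = (12.2500, -2.0000).
Jacobian J = [[-4·s·t + 10·s - t^2, -2·s^2 - 2·s·t + 10·t], [0, -4·t + 5]].
At the point, J = [[-14.0000, 2.5000], [0.0000, -7.0000]] (det J = 98.0000).
Solving J·Δ = −F gives Δ = (0.8240, -0.2857).

(0.8240, -0.2857)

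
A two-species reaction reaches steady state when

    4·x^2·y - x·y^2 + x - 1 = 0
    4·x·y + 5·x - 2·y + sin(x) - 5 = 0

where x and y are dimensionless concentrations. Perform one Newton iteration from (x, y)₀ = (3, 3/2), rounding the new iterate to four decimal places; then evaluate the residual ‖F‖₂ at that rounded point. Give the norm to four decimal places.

463.3061

At (3, 3/2): F = (49.2500, 25.141120).
Jacobian J = [[8·x·y - y^2 + 1, 4·x^2 - 2·x·y], [4·y + cos(x) + 5, 4·x - 2]].
At the point, J = [[34.7500, 27.0000], [10.010008, 10.0000]] (det J = 77.229797).
Solving J·Δ = −F gives Δ = (2.4124, -4.9289).
Then the next iterate is (x, y)₁ = (5.4124, -3.4289).
Re-evaluating at (5.4124, -3.4289): F = (-461.008907, -46.079349), so ‖F‖₂ = 463.3061.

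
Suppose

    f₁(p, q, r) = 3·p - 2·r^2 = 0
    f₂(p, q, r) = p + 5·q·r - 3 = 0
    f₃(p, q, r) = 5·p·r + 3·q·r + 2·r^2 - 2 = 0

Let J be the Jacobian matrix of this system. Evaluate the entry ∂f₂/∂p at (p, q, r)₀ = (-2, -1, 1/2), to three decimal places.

∂f₂/∂p = 1.
At (-2, -1, 1/2) this is 1.000.

1.000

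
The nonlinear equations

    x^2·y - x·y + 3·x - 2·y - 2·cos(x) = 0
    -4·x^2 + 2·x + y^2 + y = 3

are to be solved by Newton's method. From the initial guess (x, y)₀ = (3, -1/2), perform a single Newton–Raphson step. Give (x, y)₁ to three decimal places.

(1.489, -2.449)

At (3, -1/2): F = (8.97998, -33.250).
Jacobian J = [[2·x·y - y + 2·sin(x) + 3, x^2 - x - 2], [-8·x + 2, 2·y + 1]].
At the point, J = [[0.78224, 4.000], [-22.000, 0.000]] (det J = 88.000).
Solving J·Δ = −F gives Δ = (-1.511, -1.949).
Then the next iterate is (x, y)₁ = (1.489, -2.449).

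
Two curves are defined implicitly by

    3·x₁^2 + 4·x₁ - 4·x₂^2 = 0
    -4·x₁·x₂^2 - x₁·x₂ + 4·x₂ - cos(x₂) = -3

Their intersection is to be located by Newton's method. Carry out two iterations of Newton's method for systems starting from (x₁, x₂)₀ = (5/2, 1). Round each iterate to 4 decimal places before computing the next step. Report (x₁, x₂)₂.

At (5/2, 1): F = (24.7500, -6.040302).
Jacobian J = [[6·x₁ + 4, -8·x₂], [-4·x₂^2 - x₂, -8·x₁·x₂ - x₁ + sin(x₂) + 4]].
At the point, J = [[19.0000, -8.0000], [-5.0000, -17.658529]] (det J = -375.512051).
Solving J·Δ = −F gives Δ = (-1.2926, 0.0239).
Then the next iterate is (x₁, x₂)₁ = (1.2074, 1.0239).
Round to (1.2074, 1.0239) and repeat: F = (5.009559, 0.276091), J = [[11.2444, -8.1912], [-5.217385, -6.243312]].
Δ = (-0.2569, 0.2589), so (x₁, x₂)₂ = (0.9505, 1.2828).

(0.9505, 1.2828)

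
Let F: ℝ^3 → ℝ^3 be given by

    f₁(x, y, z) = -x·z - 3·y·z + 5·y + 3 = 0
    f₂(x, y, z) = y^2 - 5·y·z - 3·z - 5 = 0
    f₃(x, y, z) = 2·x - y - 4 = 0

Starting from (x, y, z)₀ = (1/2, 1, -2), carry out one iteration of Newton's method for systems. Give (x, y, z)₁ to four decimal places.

(1.4815, -1.0370, -3.5556)

At (1/2, 1, -2): F = (15.0000, 12.0000, -4.0000).
Jacobian J = [[-z, -3·z + 5, -x - 3·y], [0, 2·y - 5·z, -5·y - 3], [2, -1, 0]].
At the point, J = [[2.0000, 11.0000, -3.5000], [0.0000, 12.0000, -8.0000], [2.0000, -1.0000, 0.0000]] (det J = -108.0000).
Solving J·Δ = −F gives Δ = (0.9815, -2.0370, -1.5556).
Then the next iterate is (x, y, z)₁ = (1.4815, -1.0370, -3.5556).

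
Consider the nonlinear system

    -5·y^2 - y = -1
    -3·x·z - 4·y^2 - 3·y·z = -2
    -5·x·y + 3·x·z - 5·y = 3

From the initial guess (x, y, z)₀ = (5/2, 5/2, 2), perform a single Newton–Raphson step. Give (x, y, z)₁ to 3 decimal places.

(0.412, 1.240, 1.485)

At (5/2, 5/2, 2): F = (-32.750, -53.000, -31.750).
Jacobian J = [[0, -10·y - 1, 0], [-3·z, -8·y - 3·z, -3·x - 3·y], [-5·y + 3·z, -5·x - 5, 3·x]].
At the point, J = [[0.000, -26.000, 0.000], [-6.000, -26.000, -15.000], [-6.500, -17.500, 7.500]] (det J = -3705.000).
Solving J·Δ = −F gives Δ = (-2.088, -1.260, -0.515).
Then the next iterate is (x, y, z)₁ = (0.412, 1.240, 1.485).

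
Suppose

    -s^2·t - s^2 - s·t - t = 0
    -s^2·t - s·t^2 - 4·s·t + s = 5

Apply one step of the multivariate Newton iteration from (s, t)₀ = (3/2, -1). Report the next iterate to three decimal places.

(1.417, -0.491)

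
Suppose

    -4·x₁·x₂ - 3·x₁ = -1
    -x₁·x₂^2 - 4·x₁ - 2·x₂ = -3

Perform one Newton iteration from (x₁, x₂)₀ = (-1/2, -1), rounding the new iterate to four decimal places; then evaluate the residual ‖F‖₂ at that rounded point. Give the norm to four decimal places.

17.0935

At (-1/2, -1): F = (0.5000, 7.5000).
Jacobian J = [[-4·x₂ - 3, -4·x₁], [-x₂^2 - 4, -2·x₁·x₂ - 2]].
At the point, J = [[1.0000, 2.0000], [-5.0000, -3.0000]] (det J = 7.0000).
Solving J·Δ = −F gives Δ = (2.3571, -1.4286).
Then the next iterate is (x₁, x₂)₁ = (1.8571, -2.4286).
Re-evaluating at (1.8571, -2.4286): F = (13.469312, -10.524558), so ‖F‖₂ = 17.0935.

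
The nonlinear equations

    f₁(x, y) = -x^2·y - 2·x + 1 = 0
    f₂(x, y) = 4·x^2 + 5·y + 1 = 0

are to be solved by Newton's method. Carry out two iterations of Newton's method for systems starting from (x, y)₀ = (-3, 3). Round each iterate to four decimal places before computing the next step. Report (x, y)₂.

(-1.5871, -0.8776)

At (-3, 3): F = (-20.0000, 52.0000).
Jacobian J = [[-2·x·y - 2, -x^2], [8·x, 5]].
At the point, J = [[16.0000, -9.0000], [-24.0000, 5.0000]] (det J = -136.0000).
Solving J·Δ = −F gives Δ = (2.7059, 2.5882).
Then the next iterate is (x, y)₁ = (-0.2941, 5.5882).
Round to (-0.2941, 5.5882) and repeat: F = (1.104850, 29.286979), J = [[1.286979, -0.086495], [-2.3528, 5.0000]].
Δ = (-1.2930, -6.4658), so (x, y)₂ = (-1.5871, -0.8776).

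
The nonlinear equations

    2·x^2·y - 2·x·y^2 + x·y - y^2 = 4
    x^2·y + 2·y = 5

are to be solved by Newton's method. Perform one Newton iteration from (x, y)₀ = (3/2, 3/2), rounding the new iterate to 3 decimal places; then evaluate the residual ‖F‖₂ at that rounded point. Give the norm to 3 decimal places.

1.131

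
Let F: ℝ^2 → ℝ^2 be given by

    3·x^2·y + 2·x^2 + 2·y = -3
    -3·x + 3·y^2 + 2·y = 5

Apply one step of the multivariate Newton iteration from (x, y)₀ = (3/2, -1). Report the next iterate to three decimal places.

(-0.575, -1.569)

At (3/2, -1): F = (-1.250, -8.500).
Jacobian J = [[6·x·y + 4·x, 3·x^2 + 2], [-3, 6·y + 2]].
At the point, J = [[-3.000, 8.750], [-3.000, -4.000]] (det J = 38.250).
Solving J·Δ = −F gives Δ = (-2.075, -0.569).
Then the next iterate is (x, y)₁ = (-0.575, -1.569).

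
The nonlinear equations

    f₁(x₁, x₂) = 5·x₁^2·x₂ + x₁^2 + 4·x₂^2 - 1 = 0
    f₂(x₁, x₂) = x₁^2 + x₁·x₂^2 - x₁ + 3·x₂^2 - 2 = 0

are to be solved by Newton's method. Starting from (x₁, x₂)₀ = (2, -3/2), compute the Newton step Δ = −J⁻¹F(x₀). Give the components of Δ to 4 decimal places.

At (2, -3/2): F = (-18.0000, 11.2500).
Jacobian J = [[10·x₁·x₂ + 2·x₁, 5·x₁^2 + 8·x₂], [2·x₁ + x₂^2 - 1, 2·x₁·x₂ + 6·x₂]].
At the point, J = [[-26.0000, 8.0000], [5.2500, -15.0000]] (det J = 348.0000).
Solving J·Δ = −F gives Δ = (-0.5172, 0.5690).

(-0.5172, 0.5690)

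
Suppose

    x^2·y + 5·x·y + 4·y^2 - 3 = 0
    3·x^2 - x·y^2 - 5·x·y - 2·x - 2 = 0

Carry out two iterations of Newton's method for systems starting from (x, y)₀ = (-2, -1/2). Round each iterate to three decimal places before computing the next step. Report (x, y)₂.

At (-2, -1/2): F = (1.000, 9.500).
Jacobian J = [[2·x·y + 5·y, x^2 + 5·x + 8·y], [6·x - y^2 - 5·y - 2, -2·x·y - 5·x]].
At the point, J = [[-0.500, -10.000], [-11.750, 8.000]] (det J = -121.500).
Solving J·Δ = −F gives Δ = (0.848, 0.058).
Then the next iterate is (x, y)₁ = (-1.152, -0.442).
Round to (-1.152, -0.442) and repeat: F = (-0.25920, 1.96445), J = [[-1.19163, -7.96890], [-6.89736, 4.74163]].
Δ = (0.238, -0.068), so (x, y)₂ = (-0.914, -0.510).

(-0.914, -0.510)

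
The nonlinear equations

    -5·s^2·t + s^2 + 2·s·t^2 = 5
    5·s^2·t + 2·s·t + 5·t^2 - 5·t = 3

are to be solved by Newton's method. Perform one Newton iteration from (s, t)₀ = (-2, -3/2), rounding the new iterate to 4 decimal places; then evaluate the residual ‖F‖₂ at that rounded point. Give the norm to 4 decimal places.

5.2153

At (-2, -3/2): F = (20.0000, -8.2500).
Jacobian J = [[-10·s·t + 2·s + 2·t^2, -5·s^2 + 4·s·t], [10·s·t + 2·t, 5·s^2 + 2·s + 10·t - 5]].
At the point, J = [[-29.5000, -8.0000], [27.0000, -4.0000]] (det J = 334.0000).
Solving J·Δ = −F gives Δ = (0.4371, 0.8881).
Then the next iterate is (s, t)₁ = (-1.5629, -0.6119).
Re-evaluating at (-1.5629, -0.6119): F = (3.745597, -3.629022), so ‖F‖₂ = 5.2153.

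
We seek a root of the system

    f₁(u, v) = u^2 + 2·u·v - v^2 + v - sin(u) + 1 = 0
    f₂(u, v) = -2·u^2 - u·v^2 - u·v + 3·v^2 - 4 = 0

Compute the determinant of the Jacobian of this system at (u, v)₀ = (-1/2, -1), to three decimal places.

21.204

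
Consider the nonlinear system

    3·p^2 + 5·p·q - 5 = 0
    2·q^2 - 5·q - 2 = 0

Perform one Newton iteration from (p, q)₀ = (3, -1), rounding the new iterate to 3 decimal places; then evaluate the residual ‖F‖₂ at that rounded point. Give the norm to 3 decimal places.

1.094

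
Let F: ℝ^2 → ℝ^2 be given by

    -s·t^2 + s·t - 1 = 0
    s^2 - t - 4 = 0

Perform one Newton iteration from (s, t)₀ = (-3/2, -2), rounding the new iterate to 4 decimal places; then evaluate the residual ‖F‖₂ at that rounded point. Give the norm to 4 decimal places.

0.9586

At (-3/2, -2): F = (8.0000, 0.2500).
Jacobian J = [[-t^2 + t, -2·s·t + s], [2·s, -1]].
At the point, J = [[-6.0000, -7.5000], [-3.0000, -1.0000]] (det J = -16.5000).
Solving J·Δ = −F gives Δ = (-0.3712, 1.3636).
Then the next iterate is (s, t)₁ = (-1.8712, -0.6364).
Re-evaluating at (-1.8712, -0.6364): F = (0.948677, 0.137789), so ‖F‖₂ = 0.9586.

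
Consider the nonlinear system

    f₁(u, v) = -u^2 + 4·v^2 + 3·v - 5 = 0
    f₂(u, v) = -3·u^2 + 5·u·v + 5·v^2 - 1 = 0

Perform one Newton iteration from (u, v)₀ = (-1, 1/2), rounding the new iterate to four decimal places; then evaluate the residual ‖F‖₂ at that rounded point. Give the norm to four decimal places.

0.3793

At (-1, 1/2): F = (-3.5000, -5.2500).
Jacobian J = [[-2·u, 8·v + 3], [-6·u + 5·v, 5·u + 10·v]].
At the point, J = [[2.0000, 7.0000], [8.5000, 0.0000]] (det J = -59.5000).
Solving J·Δ = −F gives Δ = (0.6176, 0.3235).
Then the next iterate is (u, v)₁ = (-0.3824, 0.8235).
Re-evaluating at (-0.3824, 0.8235): F = (0.036879, 0.377540), so ‖F‖₂ = 0.3793.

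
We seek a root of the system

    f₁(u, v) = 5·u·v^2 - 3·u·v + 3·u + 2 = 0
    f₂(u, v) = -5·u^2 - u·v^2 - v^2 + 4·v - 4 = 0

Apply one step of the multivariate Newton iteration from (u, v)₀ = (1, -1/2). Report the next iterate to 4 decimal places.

(0.0421, -0.2197)

At (1, -1/2): F = (7.7500, -11.5000).
Jacobian J = [[5·v^2 - 3·v + 3, 10·u·v - 3·u], [-10·u - v^2, -2·u·v - 2·v + 4]].
At the point, J = [[5.7500, -8.0000], [-10.2500, 6.0000]] (det J = -47.5000).
Solving J·Δ = −F gives Δ = (-0.9579, 0.2803).
Then the next iterate is (u, v)₁ = (0.0421, -0.2197).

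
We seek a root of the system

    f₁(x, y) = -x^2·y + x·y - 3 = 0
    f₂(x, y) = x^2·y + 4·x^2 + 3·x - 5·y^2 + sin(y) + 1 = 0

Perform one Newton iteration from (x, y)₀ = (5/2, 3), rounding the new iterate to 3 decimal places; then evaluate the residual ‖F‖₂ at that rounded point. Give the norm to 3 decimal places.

At (5/2, 3): F = (-14.250, 7.39112).
Jacobian J = [[-2·x·y + y, -x^2 + x], [2·x·y + 8·x + 3, x^2 - 10·y + cos(y)]].
At the point, J = [[-12.000, -3.750], [38.000, -24.73999]] (det J = 439.37991).
Solving J·Δ = −F gives Δ = (-0.865, -1.031).
Then the next iterate is (x, y)₁ = (1.635, 1.969).
Re-evaluating at (1.635, 1.969): F = (-5.04427, 3.39843), so ‖F‖₂ = 6.082.

6.082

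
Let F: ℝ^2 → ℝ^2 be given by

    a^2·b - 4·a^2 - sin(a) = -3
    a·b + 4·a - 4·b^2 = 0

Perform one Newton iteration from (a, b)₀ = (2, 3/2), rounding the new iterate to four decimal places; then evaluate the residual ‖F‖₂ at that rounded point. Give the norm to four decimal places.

0.9125

At (2, 3/2): F = (-7.909297, 2.0000).
Jacobian J = [[2·a·b - 8·a - cos(a), a^2], [b + 4, a - 8·b]].
At the point, J = [[-9.583853, 4.0000], [5.5000, -10.0000]] (det J = 73.838532).
Solving J·Δ = −F gives Δ = (-0.9628, -0.3295).
Then the next iterate is (a, b)₁ = (1.0372, 1.1705).
Re-evaluating at (1.0372, 1.1705): F = (-0.904914, -0.117438), so ‖F‖₂ = 0.9125.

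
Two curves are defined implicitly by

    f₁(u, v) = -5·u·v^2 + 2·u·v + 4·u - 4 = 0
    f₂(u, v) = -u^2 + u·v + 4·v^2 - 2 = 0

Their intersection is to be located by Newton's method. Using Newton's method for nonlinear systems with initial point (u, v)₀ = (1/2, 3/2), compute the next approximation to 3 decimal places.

(-0.058, 0.922)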